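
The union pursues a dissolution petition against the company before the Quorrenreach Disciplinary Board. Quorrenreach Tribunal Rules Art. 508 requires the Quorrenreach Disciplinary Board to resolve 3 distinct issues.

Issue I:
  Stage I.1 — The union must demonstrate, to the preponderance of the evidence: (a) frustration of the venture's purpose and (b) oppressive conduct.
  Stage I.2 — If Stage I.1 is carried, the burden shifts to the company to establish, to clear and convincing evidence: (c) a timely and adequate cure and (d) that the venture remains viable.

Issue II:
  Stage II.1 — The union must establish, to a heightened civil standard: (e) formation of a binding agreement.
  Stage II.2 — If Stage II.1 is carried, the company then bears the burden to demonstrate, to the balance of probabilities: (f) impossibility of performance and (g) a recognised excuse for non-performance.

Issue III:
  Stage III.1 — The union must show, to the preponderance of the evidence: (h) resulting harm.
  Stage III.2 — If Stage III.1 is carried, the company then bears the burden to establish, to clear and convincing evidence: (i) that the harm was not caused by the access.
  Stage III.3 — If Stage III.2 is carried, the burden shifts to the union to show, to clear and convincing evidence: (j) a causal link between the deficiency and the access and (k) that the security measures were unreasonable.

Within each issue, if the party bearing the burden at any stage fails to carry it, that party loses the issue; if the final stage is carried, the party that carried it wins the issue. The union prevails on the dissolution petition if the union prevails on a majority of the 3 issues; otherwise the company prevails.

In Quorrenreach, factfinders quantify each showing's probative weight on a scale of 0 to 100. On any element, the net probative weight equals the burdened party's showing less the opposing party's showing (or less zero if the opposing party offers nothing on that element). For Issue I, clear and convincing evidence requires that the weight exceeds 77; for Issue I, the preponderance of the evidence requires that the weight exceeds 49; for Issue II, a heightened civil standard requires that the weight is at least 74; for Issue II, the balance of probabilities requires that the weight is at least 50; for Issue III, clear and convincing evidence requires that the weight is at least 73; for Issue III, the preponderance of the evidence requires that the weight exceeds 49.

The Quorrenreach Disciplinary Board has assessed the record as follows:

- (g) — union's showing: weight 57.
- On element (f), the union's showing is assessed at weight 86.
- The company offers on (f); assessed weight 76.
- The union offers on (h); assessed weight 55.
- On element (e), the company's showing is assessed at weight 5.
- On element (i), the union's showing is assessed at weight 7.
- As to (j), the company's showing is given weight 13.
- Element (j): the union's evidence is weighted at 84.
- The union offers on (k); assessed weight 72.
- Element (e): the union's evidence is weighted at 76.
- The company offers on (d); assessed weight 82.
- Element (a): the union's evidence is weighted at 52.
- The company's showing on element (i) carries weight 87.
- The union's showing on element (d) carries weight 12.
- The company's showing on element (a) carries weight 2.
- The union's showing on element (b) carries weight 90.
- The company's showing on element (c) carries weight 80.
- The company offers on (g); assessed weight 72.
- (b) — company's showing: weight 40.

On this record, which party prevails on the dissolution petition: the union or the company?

company

— Issue I —
Stage I.1 (union, the preponderance of the evidence, weight exceeds 49): (a) net 52−2=50 > 49 — meets; (b) net 90−40=50 > 49 — meets.
  The union carries Stage I.1; the company now bears the burden.
Stage I.2 (company, clear and convincing evidence, weight exceeds 77): (c) 80 > 77 — meets; (d) net 82−12=70 ≤ 77 — fails.
  The company does not carry Stage I.2.
So the union prevails on this issue.
— Issue II —
Stage II.1 — burden on union; standard: a heightened civil standard (weight is at least 74).
    (e): 76 − 5 = 71 < 74 [not met]
  The union does not carry Stage II.1.
So the company prevails on this issue.
— Issue III —
Stage III.1 (union, the preponderance of the evidence, weight exceeds 49): (h) 55 > 49 — meets.
  All elements met. The burden passes to the company.
Stage III.2 (company, clear and convincing evidence, weight is at least 73): (i) net 87−7=80 ≥ 73 — meets.
  Stage III.2 is satisfied; the onus moves to the union.
Stage III.3 (union, clear and convincing evidence, weight is at least 73): (j) net 84−13=71 < 73 — fails; (k) 72 < 73 — fails.
  Stage III.3 not carried; the union fails its burden.
The company prevails on this issue.
Per-issue: Issue I → union; Issue II → company; Issue III → company. The union must prevail on a majority of issues; overall, the company prevails.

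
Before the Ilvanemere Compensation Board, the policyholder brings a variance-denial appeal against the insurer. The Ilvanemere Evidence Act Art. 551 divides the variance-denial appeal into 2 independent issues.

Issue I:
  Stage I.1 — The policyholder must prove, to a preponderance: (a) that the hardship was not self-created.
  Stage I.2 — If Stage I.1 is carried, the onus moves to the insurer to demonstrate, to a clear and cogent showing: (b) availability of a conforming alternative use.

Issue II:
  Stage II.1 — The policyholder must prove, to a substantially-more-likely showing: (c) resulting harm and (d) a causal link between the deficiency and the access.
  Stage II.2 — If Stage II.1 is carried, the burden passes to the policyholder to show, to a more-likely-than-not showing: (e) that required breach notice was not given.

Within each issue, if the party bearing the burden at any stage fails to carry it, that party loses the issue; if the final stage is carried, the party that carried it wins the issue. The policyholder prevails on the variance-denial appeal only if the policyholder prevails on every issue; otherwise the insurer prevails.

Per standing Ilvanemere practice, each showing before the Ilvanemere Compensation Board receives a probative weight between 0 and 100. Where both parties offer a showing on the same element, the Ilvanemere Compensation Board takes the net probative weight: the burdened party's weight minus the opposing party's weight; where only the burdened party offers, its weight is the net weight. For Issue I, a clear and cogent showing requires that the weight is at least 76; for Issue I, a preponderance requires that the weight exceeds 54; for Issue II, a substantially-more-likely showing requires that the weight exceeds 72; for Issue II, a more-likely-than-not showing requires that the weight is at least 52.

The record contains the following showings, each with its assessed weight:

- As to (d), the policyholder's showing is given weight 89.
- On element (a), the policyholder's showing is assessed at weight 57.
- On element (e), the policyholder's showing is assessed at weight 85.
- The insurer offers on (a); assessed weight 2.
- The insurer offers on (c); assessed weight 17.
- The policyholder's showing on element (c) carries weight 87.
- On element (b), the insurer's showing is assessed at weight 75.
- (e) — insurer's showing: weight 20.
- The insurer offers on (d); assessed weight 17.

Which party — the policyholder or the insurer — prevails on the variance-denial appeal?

insurer

— Issue I —
At Stage I.1 the policyholder must meet a preponderance (weight exceeds 54): on (a) the weight is 57 less the opposing 2 gives net 55, which does exceed 54, so (a) meets the standard.
  The policyholder carries Stage I.1; the insurer now bears the burden.
At Stage I.2 the insurer must meet a clear and cogent showing (weight is at least 76): on (b) the weight is 75, < 76, so (b) does not meet the standard.
  Stage I.2 not carried; the insurer fails its burden.
The policyholder prevails on this issue.
— Issue II —
Stage II.1 — burden on policyholder; standard: a substantially-more-likely showing (weight exceeds 72).
    (c): 87 − 17 = 70 ≤ 72 [not met]
    (d): 89 − 17 = 72 ≤ 72 [not met]
  Not every element is met, so the policyholder fails to carry Stage II.1.
The analysis ends at Stage II.1; the insurer prevails on this issue.
Per-issue: Issue I → policyholder; Issue II → insurer. The policyholder must prevail on every issue; overall, the insurer prevails.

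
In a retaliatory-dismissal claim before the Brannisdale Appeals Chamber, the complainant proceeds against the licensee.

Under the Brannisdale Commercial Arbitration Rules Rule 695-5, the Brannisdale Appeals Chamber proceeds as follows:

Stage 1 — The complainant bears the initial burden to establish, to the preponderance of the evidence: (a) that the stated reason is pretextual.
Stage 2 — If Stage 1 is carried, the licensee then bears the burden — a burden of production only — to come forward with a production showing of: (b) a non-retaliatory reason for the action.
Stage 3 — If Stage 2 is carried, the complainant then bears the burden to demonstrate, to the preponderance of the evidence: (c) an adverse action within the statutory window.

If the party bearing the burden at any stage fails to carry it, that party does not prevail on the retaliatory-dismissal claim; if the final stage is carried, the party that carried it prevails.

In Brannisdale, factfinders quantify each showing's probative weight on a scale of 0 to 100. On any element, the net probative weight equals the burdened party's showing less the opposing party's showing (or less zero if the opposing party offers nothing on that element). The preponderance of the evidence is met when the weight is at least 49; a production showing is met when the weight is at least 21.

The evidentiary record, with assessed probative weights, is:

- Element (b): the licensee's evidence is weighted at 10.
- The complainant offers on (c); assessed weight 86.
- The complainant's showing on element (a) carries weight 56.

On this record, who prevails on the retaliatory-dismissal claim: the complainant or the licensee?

complainant

Stage 1 — burden on complainant; standard: the preponderance of the evidence (weight is at least 49).
    (a): 56 ≥ 49 [met]
  The complainant carries Stage 1; the licensee now bears the burden.
Stage 2 — burden on licensee; standard: a production showing (weight is at least 21).
    (b): 10 < 21 [not met]
  The licensee does not carry Stage 2.
So the complainant prevails.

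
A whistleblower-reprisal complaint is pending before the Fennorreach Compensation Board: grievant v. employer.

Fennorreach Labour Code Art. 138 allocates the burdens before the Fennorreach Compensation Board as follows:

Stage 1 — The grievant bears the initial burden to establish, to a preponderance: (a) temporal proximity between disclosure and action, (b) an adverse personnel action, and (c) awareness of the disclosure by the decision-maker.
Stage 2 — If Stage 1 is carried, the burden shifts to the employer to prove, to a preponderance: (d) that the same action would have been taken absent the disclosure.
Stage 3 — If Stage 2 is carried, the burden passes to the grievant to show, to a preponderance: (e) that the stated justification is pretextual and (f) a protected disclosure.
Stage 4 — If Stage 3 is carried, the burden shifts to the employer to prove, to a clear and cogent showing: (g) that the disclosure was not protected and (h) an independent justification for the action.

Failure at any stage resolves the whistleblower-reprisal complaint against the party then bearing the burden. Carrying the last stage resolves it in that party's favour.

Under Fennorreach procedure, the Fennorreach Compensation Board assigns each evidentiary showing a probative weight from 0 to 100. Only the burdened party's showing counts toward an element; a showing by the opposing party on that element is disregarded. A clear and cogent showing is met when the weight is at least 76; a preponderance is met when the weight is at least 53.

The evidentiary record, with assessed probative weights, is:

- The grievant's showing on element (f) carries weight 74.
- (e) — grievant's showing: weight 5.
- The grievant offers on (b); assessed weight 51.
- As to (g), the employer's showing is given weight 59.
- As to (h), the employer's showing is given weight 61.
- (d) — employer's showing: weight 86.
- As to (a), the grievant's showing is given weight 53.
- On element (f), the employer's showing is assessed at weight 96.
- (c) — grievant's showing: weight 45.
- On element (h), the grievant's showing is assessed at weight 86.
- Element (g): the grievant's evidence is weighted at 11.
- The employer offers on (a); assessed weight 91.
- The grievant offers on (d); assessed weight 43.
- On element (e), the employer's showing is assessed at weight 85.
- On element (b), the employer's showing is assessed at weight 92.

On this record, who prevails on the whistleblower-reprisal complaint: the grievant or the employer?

employer

At Stage 1 the grievant must meet a preponderance (weight is at least 53): on (a) the weight is 53 (the employer's 91 is given no effect), ≥ 53, so (a) meets the standard; on (b) the weight is 51 (the employer's 92 is given no effect), which does not reach 53, so (b) does not meet the standard; on (c) the weight is 45, which does not reach 53, so (c) does not meet the standard.
  Not every element is met, so the grievant fails to carry Stage 1.
The employer prevails.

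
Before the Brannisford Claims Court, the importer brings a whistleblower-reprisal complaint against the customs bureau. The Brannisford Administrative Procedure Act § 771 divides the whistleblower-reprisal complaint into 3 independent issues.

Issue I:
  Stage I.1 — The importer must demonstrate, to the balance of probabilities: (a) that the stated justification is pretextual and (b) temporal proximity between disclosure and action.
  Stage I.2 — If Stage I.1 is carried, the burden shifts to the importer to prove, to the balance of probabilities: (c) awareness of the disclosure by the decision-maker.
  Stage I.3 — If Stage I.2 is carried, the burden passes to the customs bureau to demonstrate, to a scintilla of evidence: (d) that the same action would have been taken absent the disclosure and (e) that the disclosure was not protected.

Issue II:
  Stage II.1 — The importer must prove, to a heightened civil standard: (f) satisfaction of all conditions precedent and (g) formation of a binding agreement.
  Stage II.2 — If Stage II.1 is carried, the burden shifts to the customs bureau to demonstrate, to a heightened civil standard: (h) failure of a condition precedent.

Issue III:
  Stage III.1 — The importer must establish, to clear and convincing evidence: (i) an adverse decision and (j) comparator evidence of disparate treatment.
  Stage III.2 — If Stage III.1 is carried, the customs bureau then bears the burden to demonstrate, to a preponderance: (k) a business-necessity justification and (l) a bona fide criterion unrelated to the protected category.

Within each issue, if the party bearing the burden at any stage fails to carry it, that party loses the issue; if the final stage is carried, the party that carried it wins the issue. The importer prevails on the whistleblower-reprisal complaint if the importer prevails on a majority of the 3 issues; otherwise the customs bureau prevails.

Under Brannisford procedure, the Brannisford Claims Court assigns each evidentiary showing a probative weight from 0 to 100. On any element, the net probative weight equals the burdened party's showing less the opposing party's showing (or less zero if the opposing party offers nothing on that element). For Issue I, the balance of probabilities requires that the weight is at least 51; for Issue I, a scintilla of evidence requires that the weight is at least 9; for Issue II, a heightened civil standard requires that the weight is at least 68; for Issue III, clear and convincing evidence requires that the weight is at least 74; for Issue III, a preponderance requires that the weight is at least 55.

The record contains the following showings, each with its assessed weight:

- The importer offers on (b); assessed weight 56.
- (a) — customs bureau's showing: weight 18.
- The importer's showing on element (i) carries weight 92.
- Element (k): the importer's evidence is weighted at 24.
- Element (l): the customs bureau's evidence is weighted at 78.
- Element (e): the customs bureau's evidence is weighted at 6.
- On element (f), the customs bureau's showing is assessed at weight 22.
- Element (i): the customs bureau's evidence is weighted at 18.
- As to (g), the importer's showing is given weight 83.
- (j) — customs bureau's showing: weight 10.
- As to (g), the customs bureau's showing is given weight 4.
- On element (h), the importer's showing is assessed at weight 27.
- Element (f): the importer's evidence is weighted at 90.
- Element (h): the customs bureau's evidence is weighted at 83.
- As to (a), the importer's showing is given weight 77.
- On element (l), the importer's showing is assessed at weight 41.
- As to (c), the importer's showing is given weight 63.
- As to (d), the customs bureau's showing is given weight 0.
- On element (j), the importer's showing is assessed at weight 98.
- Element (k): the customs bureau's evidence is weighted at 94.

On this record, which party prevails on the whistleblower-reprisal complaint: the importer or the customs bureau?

importer

— Issue I —
Stage I.1 — burden on importer; standard: the balance of probabilities (weight is at least 51).
    (a): 77 − 18 = 59 ≥ 51 [met]
    (b): 56 ≥ 51 [met]
  All elements met. The importer retains the burden for Stage I.2.
Stage I.2 — burden on importer; standard: the balance of probabilities (weight is at least 51).
    (c): 63 ≥ 51 [met]
  Stage I.2 is satisfied; the onus moves to the customs bureau.
Stage I.3 — burden on customs bureau; standard: a scintilla of evidence (weight is at least 9).
    (d): 0 < 9 [not met]
    (e): 6 < 9 [not met]
  Not every element is met, so the customs bureau fails to carry Stage I.3.
The importer prevails on this issue.
— Issue II —
Stage II.1 (importer, a heightened civil standard, weight is at least 68): (f) net 90−22=68 ≥ 68 — meets; (g) net 83−4=79 ≥ 68 — meets.
  All elements met. The burden passes to the customs bureau.
Stage II.2 (customs bureau, a heightened civil standard, weight is at least 68): (h) net 83−27=56 < 68 — fails.
  Stage II.2 not carried; the customs bureau fails its burden.
The analysis ends at Stage II.2; the importer prevails on this issue.
— Issue III —
At Stage III.1 the importer must meet clear and convincing evidence (weight is at least 74): on (i) the weight is 92 less the opposing 18 gives net 74, which does reach 74, so (i) meets the standard; on (j) the weight is 98 less the opposing 10 gives net 88, which does reach 74, so (j) meets the standard.
  Stage III.1 carried; the burden shifts to the customs bureau.
At Stage III.2 the customs bureau must meet a preponderance (weight is at least 55): on (k) the weight is 94 less the opposing 24 gives net 70, ≥ 55, so (k) meets the standard; on (l) the weight is 78 less the opposing 41 gives net 37, < 55, so (l) does not meet the standard.
  The customs bureau does not carry Stage III.2.
The analysis ends at Stage III.2; the importer prevails on this issue.
Per-issue: Issue I → importer; Issue II → importer; Issue III → importer. The importer must prevail on a majority of issues; overall, the importer prevails.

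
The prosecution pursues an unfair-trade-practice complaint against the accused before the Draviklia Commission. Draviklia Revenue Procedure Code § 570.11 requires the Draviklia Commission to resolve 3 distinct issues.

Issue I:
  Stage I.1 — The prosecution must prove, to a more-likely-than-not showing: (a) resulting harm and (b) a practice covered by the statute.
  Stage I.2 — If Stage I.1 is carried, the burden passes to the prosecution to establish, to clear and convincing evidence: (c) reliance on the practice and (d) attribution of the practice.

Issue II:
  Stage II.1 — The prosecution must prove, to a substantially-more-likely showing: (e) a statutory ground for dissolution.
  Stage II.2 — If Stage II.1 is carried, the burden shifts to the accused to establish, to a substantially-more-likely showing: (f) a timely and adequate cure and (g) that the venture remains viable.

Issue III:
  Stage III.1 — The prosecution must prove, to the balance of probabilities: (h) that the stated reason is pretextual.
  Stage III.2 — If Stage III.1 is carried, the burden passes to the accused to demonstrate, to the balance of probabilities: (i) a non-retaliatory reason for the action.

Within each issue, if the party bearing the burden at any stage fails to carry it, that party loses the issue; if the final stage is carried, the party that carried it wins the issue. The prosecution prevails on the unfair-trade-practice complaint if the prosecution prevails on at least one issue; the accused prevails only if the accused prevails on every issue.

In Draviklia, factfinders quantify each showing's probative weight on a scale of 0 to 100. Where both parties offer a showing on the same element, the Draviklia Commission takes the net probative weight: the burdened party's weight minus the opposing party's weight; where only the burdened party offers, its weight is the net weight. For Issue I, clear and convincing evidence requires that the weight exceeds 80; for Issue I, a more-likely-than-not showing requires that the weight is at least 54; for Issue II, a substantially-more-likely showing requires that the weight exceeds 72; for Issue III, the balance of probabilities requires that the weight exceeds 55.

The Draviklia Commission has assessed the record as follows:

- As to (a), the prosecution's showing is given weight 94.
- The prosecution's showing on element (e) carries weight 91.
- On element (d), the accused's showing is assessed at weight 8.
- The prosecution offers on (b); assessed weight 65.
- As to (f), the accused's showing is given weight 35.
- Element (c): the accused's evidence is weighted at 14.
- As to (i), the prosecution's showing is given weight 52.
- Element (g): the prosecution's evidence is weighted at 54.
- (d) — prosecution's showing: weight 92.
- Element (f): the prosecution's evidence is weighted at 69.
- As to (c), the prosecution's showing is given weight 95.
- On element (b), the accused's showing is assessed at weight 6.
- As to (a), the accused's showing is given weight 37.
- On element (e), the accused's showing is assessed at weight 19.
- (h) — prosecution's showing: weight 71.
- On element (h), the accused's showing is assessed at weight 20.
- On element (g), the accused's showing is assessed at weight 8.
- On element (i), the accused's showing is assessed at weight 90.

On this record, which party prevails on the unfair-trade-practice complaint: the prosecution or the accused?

prosecution

— Issue I —
At Stage I.1 the prosecution must meet a more-likely-than-not showing (weight is at least 54): on (a) the weight is 94 less the opposing 37 gives net 57, ≥ 54, so (a) meets the standard; on (b) the weight is 65 less the opposing 6 gives net 59, which does reach 54, so (b) meets the standard.
  Stage I.1 carried; the burden remains with the prosecution.
At Stage I.2 the prosecution must meet clear and convincing evidence (weight exceeds 80): on (c) the weight is 95 less the opposing 14 gives net 81, which does exceed 80, so (c) meets the standard; on (d) the weight is 92 less the opposing 8 gives net 84, which does exceed 80, so (d) meets the standard.
  The prosecution carries the last stage.
All stages carried — the prosecution prevails on this issue.
— Issue II —
At Stage II.1 the prosecution must meet a substantially-more-likely showing (weight exceeds 72): on (e) the weight is 91 less the opposing 19 gives net 72, ≤ 72, so (e) does not meet the standard.
  Stage II.1 not carried; the prosecution fails its burden.
So the accused prevails on this issue.
— Issue III —
At Stage III.1 the prosecution must meet the balance of probabilities (weight exceeds 55): on (h) the weight is 71 less the opposing 20 gives net 51, ≤ 55, so (h) does not meet the standard.
  Not every element is met, so the prosecution fails to carry Stage III.1.
The accused prevails on this issue.
Per-issue: Issue I → prosecution; Issue II → accused; Issue III → accused. The prosecution must prevail on at least one issue; overall, the prosecution prevails.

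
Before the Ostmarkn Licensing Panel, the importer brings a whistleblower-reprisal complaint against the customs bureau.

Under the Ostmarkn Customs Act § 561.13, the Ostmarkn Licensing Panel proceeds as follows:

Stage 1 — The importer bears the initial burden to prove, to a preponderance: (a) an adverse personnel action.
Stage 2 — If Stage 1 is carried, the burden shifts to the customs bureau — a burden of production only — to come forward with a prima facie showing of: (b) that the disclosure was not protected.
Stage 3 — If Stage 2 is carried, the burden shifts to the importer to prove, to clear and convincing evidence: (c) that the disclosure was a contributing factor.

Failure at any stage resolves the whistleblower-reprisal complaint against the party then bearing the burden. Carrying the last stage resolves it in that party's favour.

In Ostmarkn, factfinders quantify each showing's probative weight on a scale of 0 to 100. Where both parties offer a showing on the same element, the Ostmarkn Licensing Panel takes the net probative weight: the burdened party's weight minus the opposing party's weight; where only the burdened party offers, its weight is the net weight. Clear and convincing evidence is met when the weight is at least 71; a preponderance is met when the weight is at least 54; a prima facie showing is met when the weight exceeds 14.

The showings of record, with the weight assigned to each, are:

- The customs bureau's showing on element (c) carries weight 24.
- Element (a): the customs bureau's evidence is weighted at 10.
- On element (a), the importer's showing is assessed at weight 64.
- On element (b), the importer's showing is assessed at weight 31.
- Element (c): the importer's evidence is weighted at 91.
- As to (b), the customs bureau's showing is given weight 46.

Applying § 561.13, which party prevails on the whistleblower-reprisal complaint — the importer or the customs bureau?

customs bureau

Stage 1 — burden on importer; standard: a preponderance (weight is at least 54).
    (a): 64 − 10 = 54 ≥ 54 [met]
  All elements met. The burden passes to the customs bureau.
Stage 2 — burden on customs bureau; standard: a prima facie showing (weight exceeds 14).
    (b): 46 − 31 = 15 > 14 [met]
  The customs bureau carries Stage 2; the importer now bears the burden.
Stage 3 — burden on importer; standard: clear and convincing evidence (weight is at least 71).
    (c): 91 − 24 = 67 < 71 [not met]
  Not every element is met, so the importer fails to carry Stage 3.
The analysis ends at Stage 3; the customs bureau prevails.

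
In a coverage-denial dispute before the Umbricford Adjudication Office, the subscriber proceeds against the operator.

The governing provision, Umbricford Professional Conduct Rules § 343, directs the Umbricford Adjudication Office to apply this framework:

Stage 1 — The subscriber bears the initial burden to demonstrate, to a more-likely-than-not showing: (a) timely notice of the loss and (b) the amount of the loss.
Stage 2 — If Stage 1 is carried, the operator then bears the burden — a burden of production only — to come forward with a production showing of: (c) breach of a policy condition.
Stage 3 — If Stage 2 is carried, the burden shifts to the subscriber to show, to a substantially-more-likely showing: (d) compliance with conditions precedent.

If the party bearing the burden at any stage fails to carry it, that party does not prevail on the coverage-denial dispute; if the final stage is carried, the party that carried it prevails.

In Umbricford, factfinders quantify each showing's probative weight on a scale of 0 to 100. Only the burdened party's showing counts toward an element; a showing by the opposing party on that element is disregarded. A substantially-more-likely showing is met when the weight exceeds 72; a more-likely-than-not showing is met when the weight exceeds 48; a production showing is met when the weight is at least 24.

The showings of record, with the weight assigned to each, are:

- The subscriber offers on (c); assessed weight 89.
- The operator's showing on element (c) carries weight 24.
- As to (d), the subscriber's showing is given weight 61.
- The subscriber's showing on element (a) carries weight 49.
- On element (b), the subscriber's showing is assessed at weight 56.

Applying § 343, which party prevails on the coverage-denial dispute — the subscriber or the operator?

operator

Stage 1 (subscriber, a more-likely-than-not showing, weight exceeds 48): (a) 49 > 48 — meets; (b) 56 > 48 — meets.
  All elements met. The burden passes to the operator.
Stage 2 (operator, a production showing, weight is at least 24): (c) 24 (subscriber's 89 disregarded) ≥ 24 — meets.
  All elements met. The burden passes to the subscriber.
Stage 3 (subscriber, a substantially-more-likely showing, weight exceeds 72): (d) 61 ≤ 72 — fails.
  Not every element is met, so the subscriber fails to carry Stage 3.
The operator prevails.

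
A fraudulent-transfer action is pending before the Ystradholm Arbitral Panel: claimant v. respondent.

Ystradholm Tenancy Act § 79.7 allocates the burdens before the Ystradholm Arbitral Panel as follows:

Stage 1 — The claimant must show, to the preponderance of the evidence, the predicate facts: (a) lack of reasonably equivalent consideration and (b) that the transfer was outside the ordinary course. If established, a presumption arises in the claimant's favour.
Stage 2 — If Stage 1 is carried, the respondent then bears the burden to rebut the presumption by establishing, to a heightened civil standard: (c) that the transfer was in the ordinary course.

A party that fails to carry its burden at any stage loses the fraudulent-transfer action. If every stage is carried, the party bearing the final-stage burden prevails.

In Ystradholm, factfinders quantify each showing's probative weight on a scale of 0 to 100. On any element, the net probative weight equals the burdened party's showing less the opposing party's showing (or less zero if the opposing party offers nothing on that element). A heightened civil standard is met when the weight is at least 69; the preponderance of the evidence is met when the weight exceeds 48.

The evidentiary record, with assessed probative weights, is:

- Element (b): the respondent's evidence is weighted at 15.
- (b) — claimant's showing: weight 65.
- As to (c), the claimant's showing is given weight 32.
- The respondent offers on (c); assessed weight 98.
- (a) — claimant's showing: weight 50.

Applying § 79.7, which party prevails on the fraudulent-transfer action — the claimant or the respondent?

Stage 1 — burden on claimant; standard: the preponderance of the evidence (weight exceeds 48).
    (a): 50 > 48 [met]
    (b): 65 − 15 = 50 > 48 [met]
  Stage 1 is satisfied; the onus moves to the respondent.
Stage 2 — burden on respondent; standard: a heightened civil standard (weight is at least 69).
    (c): 98 − 32 = 66 < 69 [not met]
  The respondent does not carry Stage 2.
The analysis ends at Stage 2; the claimant prevails.

claimant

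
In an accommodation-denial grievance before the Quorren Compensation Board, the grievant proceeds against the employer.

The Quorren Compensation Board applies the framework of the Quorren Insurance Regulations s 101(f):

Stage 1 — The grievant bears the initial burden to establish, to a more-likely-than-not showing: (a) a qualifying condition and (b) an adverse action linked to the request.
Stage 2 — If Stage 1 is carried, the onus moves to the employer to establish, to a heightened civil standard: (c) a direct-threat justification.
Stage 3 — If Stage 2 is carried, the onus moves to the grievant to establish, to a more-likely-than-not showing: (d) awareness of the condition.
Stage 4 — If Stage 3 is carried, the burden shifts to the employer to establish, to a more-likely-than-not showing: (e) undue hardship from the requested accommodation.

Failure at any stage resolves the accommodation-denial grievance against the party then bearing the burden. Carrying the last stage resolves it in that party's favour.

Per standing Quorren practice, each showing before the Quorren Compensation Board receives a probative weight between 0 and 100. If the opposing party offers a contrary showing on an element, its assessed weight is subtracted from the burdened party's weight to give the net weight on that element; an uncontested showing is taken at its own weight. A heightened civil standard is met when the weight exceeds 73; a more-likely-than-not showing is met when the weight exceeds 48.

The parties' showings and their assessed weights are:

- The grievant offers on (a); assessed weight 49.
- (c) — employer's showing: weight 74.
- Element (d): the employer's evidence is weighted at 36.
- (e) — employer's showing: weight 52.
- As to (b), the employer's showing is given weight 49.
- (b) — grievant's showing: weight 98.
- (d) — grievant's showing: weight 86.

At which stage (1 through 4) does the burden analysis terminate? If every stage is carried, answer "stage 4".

At Stage 1 the grievant must meet a more-likely-than-not showing (weight exceeds 48): on (a) the weight is 49, > 48, so (a) meets the standard; on (b) the weight is 98 less the opposing 49 gives net 49, which does exceed 48, so (b) meets the standard.
  All elements met. The burden passes to the employer.
At Stage 2 the employer must meet a heightened civil standard (weight exceeds 73): on (c) the weight is 74, which does exceed 73, so (c) meets the standard.
  The employer carries Stage 2; the grievant now bears the burden.
At Stage 3 the grievant must meet a more-likely-than-not showing (weight exceeds 48): on (d) the weight is 86 less the opposing 36 gives net 50, which does exceed 48, so (d) meets the standard.
  All elements met. The burden passes to the employer.
At Stage 4 the employer must meet a more-likely-than-not showing (weight exceeds 48): on (e) the weight is 52, > 48, so (e) meets the standard.
  Stage 4 carried; the final stage is satisfied.
Every stage carried; the employer prevails.

stage 4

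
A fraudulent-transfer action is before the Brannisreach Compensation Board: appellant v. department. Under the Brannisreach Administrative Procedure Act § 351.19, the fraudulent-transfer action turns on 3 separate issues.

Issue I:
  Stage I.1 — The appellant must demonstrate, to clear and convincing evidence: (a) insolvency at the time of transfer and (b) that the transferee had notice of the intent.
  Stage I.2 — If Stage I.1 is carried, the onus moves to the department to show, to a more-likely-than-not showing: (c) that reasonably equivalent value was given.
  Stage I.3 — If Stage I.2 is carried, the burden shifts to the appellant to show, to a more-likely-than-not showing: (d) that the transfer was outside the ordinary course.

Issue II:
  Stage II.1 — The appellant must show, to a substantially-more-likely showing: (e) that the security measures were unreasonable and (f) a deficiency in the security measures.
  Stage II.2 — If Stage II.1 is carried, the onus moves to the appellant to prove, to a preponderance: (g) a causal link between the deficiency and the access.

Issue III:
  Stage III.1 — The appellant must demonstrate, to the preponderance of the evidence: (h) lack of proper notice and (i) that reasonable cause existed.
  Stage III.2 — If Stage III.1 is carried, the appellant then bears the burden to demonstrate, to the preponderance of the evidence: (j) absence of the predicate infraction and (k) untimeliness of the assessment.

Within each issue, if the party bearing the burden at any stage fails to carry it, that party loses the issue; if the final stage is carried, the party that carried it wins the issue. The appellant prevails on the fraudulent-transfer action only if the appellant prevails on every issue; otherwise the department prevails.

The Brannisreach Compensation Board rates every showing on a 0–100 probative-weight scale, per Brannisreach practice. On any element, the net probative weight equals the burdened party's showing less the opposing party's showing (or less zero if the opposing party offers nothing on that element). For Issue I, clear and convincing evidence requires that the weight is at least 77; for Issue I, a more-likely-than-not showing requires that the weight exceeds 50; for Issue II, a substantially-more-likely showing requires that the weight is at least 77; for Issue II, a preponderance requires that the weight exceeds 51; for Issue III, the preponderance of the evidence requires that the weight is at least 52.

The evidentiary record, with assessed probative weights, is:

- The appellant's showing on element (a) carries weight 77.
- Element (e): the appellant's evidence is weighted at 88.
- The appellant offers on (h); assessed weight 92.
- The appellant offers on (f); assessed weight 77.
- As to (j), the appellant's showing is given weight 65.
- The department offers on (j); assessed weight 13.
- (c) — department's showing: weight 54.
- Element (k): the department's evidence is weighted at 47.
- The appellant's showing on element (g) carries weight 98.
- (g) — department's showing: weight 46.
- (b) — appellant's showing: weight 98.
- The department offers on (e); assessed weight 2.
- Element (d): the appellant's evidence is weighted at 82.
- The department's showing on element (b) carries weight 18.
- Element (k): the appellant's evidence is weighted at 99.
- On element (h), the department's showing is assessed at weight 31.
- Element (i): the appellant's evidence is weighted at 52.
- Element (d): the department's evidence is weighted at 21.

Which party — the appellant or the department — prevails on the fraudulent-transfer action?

— Issue I —
Stage I.1 — burden on appellant; standard: clear and convincing evidence (weight is at least 77).
    (a): 77 ≥ 77 [met]
    (b): 98 − 18 = 80 ≥ 77 [met]
  All elements met. The burden passes to the department.
Stage I.2 — burden on department; standard: a more-likely-than-not showing (weight exceeds 50).
    (c): 54 > 50 [met]
  The department carries Stage I.2; the appellant now bears the burden.
Stage I.3 — burden on appellant; standard: a more-likely-than-not showing (weight exceeds 50).
    (d): 82 − 21 = 61 > 50 [met]
  The appellant carries the last stage.
Every stage carried; the appellant prevails on this issue.
— Issue II —
Stage II.1 (appellant, a substantially-more-likely showing, weight is at least 77): (e) net 88−2=86 ≥ 77 — meets; (f) 77 ≥ 77 — meets.
  Stage II.1 carried; the burden remains with the appellant.
Stage II.2 (appellant, a preponderance, weight exceeds 51): (g) net 98−46=52 > 51 — meets.
  The appellant carries the last stage.
With every stage satisfied, the appellant prevails on this issue.
— Issue III —
Stage III.1 (appellant, the preponderance of the evidence, weight is at least 52): (h) net 92−31=61 ≥ 52 — meets; (i) 52 ≥ 52 — meets.
  Stage III.1 carried; the burden remains with the appellant.
Stage III.2 (appellant, the preponderance of the evidence, weight is at least 52): (j) net 65−13=52 ≥ 52 — meets; (k) net 99−47=52 ≥ 52 — meets.
  Stage III.2 carried; the final stage is satisfied.
With every stage satisfied, the appellant prevails on this issue.
Per-issue: Issue I → appellant; Issue II → appellant; Issue III → appellant. The appellant must prevail on every issue; overall, the appellant prevails.

appellant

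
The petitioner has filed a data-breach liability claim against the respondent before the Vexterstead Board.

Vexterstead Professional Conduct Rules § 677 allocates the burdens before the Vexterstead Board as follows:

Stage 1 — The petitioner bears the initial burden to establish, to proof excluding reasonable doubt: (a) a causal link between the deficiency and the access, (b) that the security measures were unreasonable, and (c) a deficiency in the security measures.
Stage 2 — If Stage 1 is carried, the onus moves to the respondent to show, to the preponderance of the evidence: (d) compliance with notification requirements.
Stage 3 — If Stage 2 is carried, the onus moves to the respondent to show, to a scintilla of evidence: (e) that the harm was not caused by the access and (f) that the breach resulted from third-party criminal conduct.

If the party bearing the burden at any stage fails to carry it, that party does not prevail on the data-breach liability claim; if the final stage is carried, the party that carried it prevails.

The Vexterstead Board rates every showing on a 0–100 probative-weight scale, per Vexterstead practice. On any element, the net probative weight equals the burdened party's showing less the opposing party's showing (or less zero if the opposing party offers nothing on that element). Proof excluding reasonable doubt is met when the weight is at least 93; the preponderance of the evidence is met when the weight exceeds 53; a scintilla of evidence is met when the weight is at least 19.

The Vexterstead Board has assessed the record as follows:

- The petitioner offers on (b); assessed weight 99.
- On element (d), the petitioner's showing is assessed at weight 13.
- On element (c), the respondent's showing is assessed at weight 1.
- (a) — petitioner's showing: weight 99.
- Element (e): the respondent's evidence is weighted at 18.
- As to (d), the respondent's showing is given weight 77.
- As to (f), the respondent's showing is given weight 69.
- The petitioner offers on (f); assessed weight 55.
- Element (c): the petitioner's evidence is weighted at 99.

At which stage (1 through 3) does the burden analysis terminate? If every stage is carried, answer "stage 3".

Stage 1 (petitioner, proof excluding reasonable doubt, weight is at least 93): (a) 99 ≥ 93 — meets; (b) 99 ≥ 93 — meets; (c) net 99−1=98 ≥ 93 — meets.
  Stage 1 is satisfied; the onus moves to the respondent.
Stage 2 (respondent, the preponderance of the evidence, weight exceeds 53): (d) net 77−13=64 > 53 — meets.
  Stage 2 carried; the burden remains with the respondent.
Stage 3 (respondent, a scintilla of evidence, weight is at least 19): (e) 18 < 19 — fails; (f) net 69−55=14 < 19 — fails.
  Not every element is met, so the respondent fails to carry Stage 3.
The analysis ends at Stage 3; the petitioner prevails.

stage 3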